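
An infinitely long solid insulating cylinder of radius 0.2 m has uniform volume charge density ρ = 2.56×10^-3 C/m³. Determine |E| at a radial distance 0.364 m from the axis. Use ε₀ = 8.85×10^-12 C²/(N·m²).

E = 1.59e7 N/C

Choose a coaxial cylinder of radius r = 0.364 m (arbitrary length L) as the Gaussian surface (r > 0.2 m, full cross-section enclosed).
λ_enc = ρ·πR² = (2.56×10^-3)π(0.2)² = 3.217×10^-4 C/m.
Applying ∮E·dA = Q_enc/ε₀ with the end caps contributing no flux:
E = |λ_enc|/(2πε₀r) = (3.217×10^-4)/(2π·8.85×10^-12·0.364) = 1.59e7 N/C.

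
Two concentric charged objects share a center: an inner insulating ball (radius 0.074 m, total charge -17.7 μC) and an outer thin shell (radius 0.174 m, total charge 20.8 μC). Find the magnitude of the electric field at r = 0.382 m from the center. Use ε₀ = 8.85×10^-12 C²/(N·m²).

1.91×10^5 V/m

Symmetry ⇒ E = E(r) r̂. Gaussian sphere of radius r = 0.382 m (r > 0.174 m, enclosing both).
Q_enc = (-17.7 μC) + (20.8 μC) = 3.10e-6 C.
Applying ∮E·dA = Q_enc/ε₀ with Φ = E(4πr²):
E = |Q_enc|/(4πε₀r²) = (3.10×10^-6)/(4π·8.85×10^-12·(0.382)²) = 1.91×10^5 N/C.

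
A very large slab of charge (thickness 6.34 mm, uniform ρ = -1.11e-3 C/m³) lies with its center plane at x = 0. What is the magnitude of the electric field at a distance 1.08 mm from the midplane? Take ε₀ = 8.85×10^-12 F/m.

By symmetry E is perpendicular to the slab. A Gaussian pillbox from −1.08 mm to +1.08 mm (face area A) lies entirely within the slab.
Q_enc = ρ·(2x)·A and flux = 2EA, so 2EA = 2ρxA/ε₀ ⇒ E = |ρ|x/ε₀.
E = (1.11×10^-3)(0.00108)/(8.85×10^-12) = 1.35×10^5 N/C.

|E| ≈ 1.35e5 N/C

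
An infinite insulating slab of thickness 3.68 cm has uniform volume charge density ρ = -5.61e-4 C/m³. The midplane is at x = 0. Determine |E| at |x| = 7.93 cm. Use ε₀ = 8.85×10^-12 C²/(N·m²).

The point |x| = 7.93 cm lies outside the slab (half-thickness 0.0184 m). A symmetric pillbox spanning the full slab encloses Q_enc = ρ·d·A.
Flux = 2EA ⇒ E = |ρ|d/(2ε₀), independent of distance outside.
E = (5.61×10^-4)(0.0368)/(2·8.85×10^-12) = 1.17×10^6 N/C.

E ≈ 1.17×10^6 N/C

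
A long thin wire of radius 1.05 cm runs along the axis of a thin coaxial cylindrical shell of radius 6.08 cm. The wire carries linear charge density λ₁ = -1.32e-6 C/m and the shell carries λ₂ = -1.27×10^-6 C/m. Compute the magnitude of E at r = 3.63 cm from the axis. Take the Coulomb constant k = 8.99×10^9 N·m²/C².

E ≈ 6.54e5 N/C

Take a coaxial cylindrical Gaussian surface of radius r = 3.63 cm and length L (between the conductors, 1.05 cm < r < 6.08 cm).
Only the inner wire is enclosed; the outer shell contributes nothing inside itself. λ_enc = λ₁ = -1.32e-6 C/m.
Applying ∮E·dA = Q_enc/ε₀ with the end caps contributing no flux:
E = 2k|λ_enc|/r = 2(8.99×10^9)(1.32×10^-6)/(0.0363) = 6.54×10^5 N/C.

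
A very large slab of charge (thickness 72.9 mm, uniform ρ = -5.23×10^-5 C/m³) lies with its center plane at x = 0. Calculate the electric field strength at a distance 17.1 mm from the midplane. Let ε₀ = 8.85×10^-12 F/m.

By symmetry E is perpendicular to the slab. A Gaussian pillbox from −17.1 mm to +17.1 mm (face area A) lies entirely within the slab.
Q_enc = ρ·(2x)·A and flux = 2EA, so 2EA = 2ρxA/ε₀ ⇒ E = |ρ|x/ε₀.
E = (5.23×10^-5)(0.0171)/(8.85×10^-12) = 1.01×10^5 N/C.

E ≈ 1.01×10^5 N/C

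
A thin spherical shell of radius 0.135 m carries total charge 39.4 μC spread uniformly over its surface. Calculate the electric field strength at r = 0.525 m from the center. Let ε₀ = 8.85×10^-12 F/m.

Symmetry ⇒ E = E(r) r̂. Gaussian sphere of radius r = 0.525 m (r > 0.135 m).
The entire shell is enclosed: Q_enc = 3.94×10^-5 C.
Gauss's law: E·4πr² = Q_enc/ε₀.
E = |Q_enc|/(4πε₀r²) = (3.94×10^-5)/(4π·8.85×10^-12·(0.525)²) = 1.29×10^6 N/C.

|E| ≈ 1.29e6 V/m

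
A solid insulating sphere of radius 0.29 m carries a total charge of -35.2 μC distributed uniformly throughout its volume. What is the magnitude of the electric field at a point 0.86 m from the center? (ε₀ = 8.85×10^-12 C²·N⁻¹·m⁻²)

|E| = 4.28×10^5 V/m

By spherical symmetry E is radial; choose a Gaussian sphere of radius r = 0.86 m (r > R, so the entire charge is enclosed).
Q_enc = -35.2 μC = -3.52e-5 C.
By Gauss's law, ∮E·dA = E·4πr² = Q_enc/ε₀.
E = |Q_enc|/(4πε₀r²) = (3.52e-5)/(4π·8.85×10^-12·(0.86)²) = 4.28×10^5 N/C.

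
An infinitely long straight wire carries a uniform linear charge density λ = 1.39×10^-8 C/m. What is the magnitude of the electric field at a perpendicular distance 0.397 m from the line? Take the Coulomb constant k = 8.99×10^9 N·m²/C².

Choose a coaxial cylinder of radius r = 0.397 m (arbitrary length L) as the Gaussian surface.
Q_enc = λL, so λ_enc = 1.39×10^-8 C/m.
Gauss's law: E·2πrL = λ_enc L/ε₀.
E = 2k|λ_enc|/r = 2(8.99×10^9)(1.39×10^-8)/(0.397) = 630 N/C.

630 N/C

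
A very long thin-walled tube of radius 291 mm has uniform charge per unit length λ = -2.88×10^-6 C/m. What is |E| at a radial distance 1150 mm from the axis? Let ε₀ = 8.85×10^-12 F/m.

By cylindrical symmetry E is radial; use a coaxial Gaussian cylinder of radius 1150 mm and length L (r > 291 mm).
The full line charge is enclosed: λ_enc = -2.88×10^-6 C/m.
Gauss's law: E·2πrL = λ_enc L/ε₀.
E = |λ_enc|/(2πε₀r) = (2.88×10^-6)/(2π·8.85×10^-12·1.15) = 4.50e4 N/C.

4.50×10^4 V/m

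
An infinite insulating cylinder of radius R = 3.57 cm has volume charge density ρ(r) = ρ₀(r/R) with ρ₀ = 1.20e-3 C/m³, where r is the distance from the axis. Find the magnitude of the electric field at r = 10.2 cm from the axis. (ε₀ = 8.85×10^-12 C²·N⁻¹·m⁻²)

By cylindrical symmetry E is radial; use a coaxial Gaussian cylinder of radius 10.2 cm and length L (r > R, full charge per length enclosed).
λ_enc = 2π ∫₀^R ρ₀(r'/R)^1 r' dr' = 2πρ₀R²/3 = 3.203×10^-6 C/m.
Since E is radial and uniform over the curved surface, Φ = E·2πrL = Q_enc/ε₀ = λ_enc L/ε₀.
E = |λ_enc|/(2πε₀r) = (3.203×10^-6)/(2π·8.85×10^-12·0.102) = 5.65e5 N/C.

|E| ≈ 5.65×10^5 N/C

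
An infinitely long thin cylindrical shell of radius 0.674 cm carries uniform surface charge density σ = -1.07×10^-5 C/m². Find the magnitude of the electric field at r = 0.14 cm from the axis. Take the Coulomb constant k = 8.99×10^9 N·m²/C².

Take a coaxial cylindrical Gaussian surface of radius r = 0.14 cm and length L (r < 0.674 cm, inside the shell).
No charge is enclosed, so Gauss's law gives E·2πrL = 0 ⇒ E = 0.

E = 0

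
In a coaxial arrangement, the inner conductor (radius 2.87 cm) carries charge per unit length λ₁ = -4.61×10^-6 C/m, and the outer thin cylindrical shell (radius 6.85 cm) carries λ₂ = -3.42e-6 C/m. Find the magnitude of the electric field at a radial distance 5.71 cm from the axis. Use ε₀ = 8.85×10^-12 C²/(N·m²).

By cylindrical symmetry E is radial; use a coaxial Gaussian cylinder of radius 5.71 cm and length L (between the conductors, 2.87 cm < r < 6.85 cm).
Only the inner wire is enclosed; the outer shell contributes nothing inside itself. λ_enc = λ₁ = -4.61×10^-6 C/m.
By Gauss's law (flux through the curved wall only), E·2πrL = λ_enc L/ε₀.
E = |λ_enc|/(2πε₀r) = (4.61×10^-6)/(2π·8.85×10^-12·0.0571) = 1.45×10^6 N/C.

|E| ≈ 1.45e6 N/C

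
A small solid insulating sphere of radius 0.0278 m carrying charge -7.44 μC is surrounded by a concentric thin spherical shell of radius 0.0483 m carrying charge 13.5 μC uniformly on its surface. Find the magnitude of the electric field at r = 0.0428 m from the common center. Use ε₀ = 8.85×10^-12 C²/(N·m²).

E ≈ 3.65×10^7 V/m

By spherical symmetry E is radial; choose a Gaussian sphere of radius r = 0.0428 m (between the bodies, 0.0278 m < r < 0.0483 m).
The shell at 0.0483 m lies outside the Gaussian surface, so Q_enc = -7.44 μC = -7.44e-6 C.
Applying ∮E·dA = Q_enc/ε₀ with Φ = E(4πr²):
E = |Q_enc|/(4πε₀r²) = (7.44×10^-6)/(4π·8.85×10^-12·(0.0428)²) = 3.65×10^7 N/C.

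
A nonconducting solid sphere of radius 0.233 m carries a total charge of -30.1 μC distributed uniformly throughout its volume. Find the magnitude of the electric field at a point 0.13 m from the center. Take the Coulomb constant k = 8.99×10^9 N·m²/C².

Take a concentric spherical Gaussian surface of radius r = 0.13 m (r < R).
Only the charge within r is enclosed: Q_enc = Q·(r/R)³ = (-30.1 μC)·(0.13 m/0.233 m)³ = -5.228×10^-6 C.
Gauss's law: E·4πr² = Q_enc/ε₀.
E = k|Q_enc|/r² = (8.99×10^9)(5.228×10^-6)/(0.13)² = 2.78×10^6 N/C.

E = 2.78×10^6 V/m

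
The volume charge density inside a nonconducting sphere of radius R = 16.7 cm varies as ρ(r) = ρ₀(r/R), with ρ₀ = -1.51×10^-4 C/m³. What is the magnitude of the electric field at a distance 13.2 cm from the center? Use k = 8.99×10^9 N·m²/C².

E = 4.45×10^5 N/C

Symmetry ⇒ E = E(r) r̂. Gaussian sphere of radius r = 13.2 cm (r < R).
Integrate the density: Q_enc = 4π ∫₀^r ρ₀(r'/R)^1 r'² dr' = 4πρ₀ r^4/(4·R) = -8.624e-7 C.
Applying ∮E·dA = Q_enc/ε₀ with Φ = E(4πr²):
E = k|Q_enc|/r² = (8.99×10^9)(8.624e-7)/(0.132)² = 4.45e5 N/C.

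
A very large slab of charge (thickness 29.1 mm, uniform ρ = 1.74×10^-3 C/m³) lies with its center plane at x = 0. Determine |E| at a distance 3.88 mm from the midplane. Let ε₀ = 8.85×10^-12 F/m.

By symmetry E is perpendicular to the slab. A Gaussian pillbox from −3.88 mm to +3.88 mm (face area A) lies entirely within the slab.
Q_enc = ρ·(2x)·A and flux = 2EA, so 2EA = 2ρxA/ε₀ ⇒ E = |ρ|x/ε₀.
E = (1.74×10^-3)(0.00388)/(8.85×10^-12) = 7.63×10^5 N/C.

E ≈ 7.63×10^5 N/C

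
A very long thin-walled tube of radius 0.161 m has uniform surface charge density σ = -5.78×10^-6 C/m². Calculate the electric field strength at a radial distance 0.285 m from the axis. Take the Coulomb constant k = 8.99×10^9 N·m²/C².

3.69e5 V/m

Choose a coaxial cylinder of radius r = 0.285 m (arbitrary length L) as the Gaussian surface (r > 0.161 m).
The whole shell is enclosed: λ_enc = σ·2πR = (-5.78e-6)·2π·(0.161) = -5.847×10^-6 C/m.
Since E is radial and uniform over the curved surface, Φ = E·2πrL = Q_enc/ε₀ = λ_enc L/ε₀.
E = 2k|λ_enc|/r = 2(8.99×10^9)(5.847×10^-6)/(0.285) = 3.69e5 N/C.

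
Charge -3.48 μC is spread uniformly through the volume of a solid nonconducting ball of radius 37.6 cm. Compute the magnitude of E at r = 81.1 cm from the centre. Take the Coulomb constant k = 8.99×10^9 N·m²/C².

4.76×10^4 N/C

Use a concentric Gaussian sphere at r = 81.1 cm (r > R, so the entire charge is enclosed).
Q_enc = -3.48 μC = -3.48×10^-6 C.
Since E is radial and uniform over the Gaussian sphere, Φ = E·4πr² = Q_enc/ε₀.
E = k|Q_enc|/r² = (8.99×10^9)(3.48e-6)/(0.811)² = 4.76×10^4 N/C.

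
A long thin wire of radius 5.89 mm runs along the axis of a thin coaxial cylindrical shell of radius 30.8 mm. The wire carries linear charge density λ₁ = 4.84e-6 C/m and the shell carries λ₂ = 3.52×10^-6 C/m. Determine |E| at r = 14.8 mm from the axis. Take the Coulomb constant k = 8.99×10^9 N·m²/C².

E = 5.88e6 V/m

By cylindrical symmetry E is radial; use a coaxial Gaussian cylinder of radius 14.8 mm and length L (between the conductors, 5.89 mm < r < 30.8 mm).
The shell at 30.8 mm lies outside the Gaussian surface, so λ_enc = λ₁ = 4.84×10^-6 C/m.
Gauss's law: E·2πrL = λ_enc L/ε₀.
E = 2k|λ_enc|/r = 2(8.99×10^9)(4.84e-6)/(0.0148) = 5.88e6 N/C.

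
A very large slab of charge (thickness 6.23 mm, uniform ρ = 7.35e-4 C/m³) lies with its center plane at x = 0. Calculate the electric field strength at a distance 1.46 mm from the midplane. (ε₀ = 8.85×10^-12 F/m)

1.21e5 N/C

By symmetry E is perpendicular to the slab. A Gaussian pillbox from −1.46 mm to +1.46 mm (face area A) lies entirely within the slab.
Q_enc = ρ·(2x)·A and flux = 2EA, so 2EA = 2ρxA/ε₀ ⇒ E = |ρ|x/ε₀.
E = (7.35×10^-4)(0.00146)/(8.85×10^-12) = 1.21×10^5 N/C.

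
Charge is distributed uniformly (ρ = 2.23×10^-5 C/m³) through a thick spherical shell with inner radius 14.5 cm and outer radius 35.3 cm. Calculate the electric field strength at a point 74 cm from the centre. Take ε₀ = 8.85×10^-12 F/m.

6.28×10^4 V/m

Symmetry ⇒ E = E(r) r̂. Gaussian sphere of radius r = 74 cm (r > 35.3 cm, enclosing the whole shell).
Q_enc = ρ·(4π/3)(b³ − a³) = (2.23e-5)·(4π/3)·((0.353)³ − (0.145)³) = 3.824e-6 C.
Gauss's law: E·4πr² = Q_enc/ε₀.
E = |Q_enc|/(4πε₀r²) = (3.824×10^-6)/(4π·8.85×10^-12·(0.74)²) = 6.28e4 N/C.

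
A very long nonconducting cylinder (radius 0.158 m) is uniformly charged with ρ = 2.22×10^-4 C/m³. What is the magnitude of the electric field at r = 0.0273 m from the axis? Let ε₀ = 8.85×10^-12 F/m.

|E| ≈ 3.42e5 N/C

Coaxial Gaussian cylinder, radius r = 0.0273 m, length L (r < R).
Charge inside radius r per length L is ρ·πr²·L, so λ_enc = ρπr² = 5.198×10^-7 C/m.
Gauss's law: E·2πrL = λ_enc L/ε₀.
E = |λ_enc|/(2πε₀r) = (5.198×10^-7)/(2π·8.85×10^-12·0.0273) = 3.42×10^5 N/C.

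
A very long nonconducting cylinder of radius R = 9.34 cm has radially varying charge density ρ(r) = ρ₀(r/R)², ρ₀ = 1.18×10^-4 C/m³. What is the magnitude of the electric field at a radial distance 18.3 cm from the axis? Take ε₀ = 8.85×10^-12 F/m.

E ≈ 1.59×10^5 V/m

Coaxial Gaussian cylinder, radius r = 18.3 cm, length L (r > R, full charge per length enclosed).
λ_enc = 2π ∫₀^R ρ₀(r'/R)^2 r' dr' = 2πρ₀R²/4 = 1.617×10^-6 C/m.
By Gauss's law (flux through the curved wall only), E·2πrL = λ_enc L/ε₀.
E = |λ_enc|/(2πε₀r) = (1.617e-6)/(2π·8.85×10^-12·0.183) = 1.59e5 N/C.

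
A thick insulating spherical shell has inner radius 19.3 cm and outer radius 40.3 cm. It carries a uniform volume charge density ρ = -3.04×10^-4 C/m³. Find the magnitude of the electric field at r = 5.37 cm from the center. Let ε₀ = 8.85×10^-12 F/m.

Take a concentric spherical Gaussian surface of radius r = 5.37 cm (r < 19.3 cm, inside the empty cavity).
Q_enc = 0 (all charge lies at larger r); Gauss's law gives E = 0.

E = 0 (no enclosed charge)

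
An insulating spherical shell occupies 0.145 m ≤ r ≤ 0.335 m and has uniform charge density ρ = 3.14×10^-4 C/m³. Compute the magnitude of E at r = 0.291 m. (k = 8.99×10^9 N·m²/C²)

By spherical symmetry E is radial; choose a Gaussian sphere of radius r = 0.291 m (within the shell material, 0.145 m < r < 0.335 m).
Only the shell between 0.145 m and r is enclosed: Q_enc = ρ·(4π/3)(r³ − a³) = (3.14×10^-4)·(4π/3)·((0.291)³ − (0.145)³) = 2.84×10^-5 C.
Gauss's law: E·4πr² = Q_enc/ε₀.
E = k|Q_enc|/r² = (8.99×10^9)(2.84×10^-5)/(0.291)² = 3.02×10^6 N/C.

E ≈ 3.02×10^6 V/m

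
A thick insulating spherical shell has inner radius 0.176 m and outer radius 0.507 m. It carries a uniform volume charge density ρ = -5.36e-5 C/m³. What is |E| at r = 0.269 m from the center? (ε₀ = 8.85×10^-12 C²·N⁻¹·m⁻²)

Symmetry ⇒ E = E(r) r̂. Gaussian sphere of radius r = 0.269 m (within the shell material, 0.176 m < r < 0.507 m).
Enclosed charge is the volume from a to r: Q_enc = (4π/3)ρ(r³ − a³) = -3.146×10^-6 C.
Since E is radial and uniform over the Gaussian sphere, Φ = E·4πr² = Q_enc/ε₀.
E = |Q_enc|/(4πε₀r²) = (3.146e-6)/(4π·8.85×10^-12·(0.269)²) = 3.91×10^5 N/C.

E = 3.91×10^5 V/m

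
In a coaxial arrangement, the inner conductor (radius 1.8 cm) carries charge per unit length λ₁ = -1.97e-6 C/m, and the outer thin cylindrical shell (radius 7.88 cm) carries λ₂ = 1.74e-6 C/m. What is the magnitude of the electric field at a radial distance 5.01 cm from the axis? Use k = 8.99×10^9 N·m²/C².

Take a coaxial cylindrical Gaussian surface of radius r = 5.01 cm and length L (between the conductors, 1.8 cm < r < 7.88 cm).
Only the inner wire is enclosed; the outer shell contributes nothing inside itself. λ_enc = λ₁ = -1.97e-6 C/m.
Gauss's law: E·2πrL = λ_enc L/ε₀.
E = 2k|λ_enc|/r = 2(8.99×10^9)(1.97e-6)/(0.0501) = 7.07×10^5 N/C.

|E| ≈ 7.07e5 V/m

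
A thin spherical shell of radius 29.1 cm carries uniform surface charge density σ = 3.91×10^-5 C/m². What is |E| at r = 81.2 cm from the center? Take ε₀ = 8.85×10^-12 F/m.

E ≈ 5.67e5 N/C

Take a concentric spherical Gaussian surface of radius r = 81.2 cm (r > 29.1 cm).
The entire shell is enclosed: Q_enc = σ·4πR² = (3.91×10^-5)·4π·(0.291)² = 4.161e-5 C.
By Gauss's law, ∮E·dA = E·4πr² = Q_enc/ε₀.
E = |Q_enc|/(4πε₀r²) = (4.161×10^-5)/(4π·8.85×10^-12·(0.812)²) = 5.67×10^5 N/C.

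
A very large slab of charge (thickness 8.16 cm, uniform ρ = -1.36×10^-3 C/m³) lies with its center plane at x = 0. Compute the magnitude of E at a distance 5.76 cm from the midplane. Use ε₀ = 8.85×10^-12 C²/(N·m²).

The point |x| = 5.76 cm lies outside the slab (half-thickness 0.0408 m). A symmetric pillbox spanning the full slab encloses Q_enc = ρ·d·A.
Flux = 2EA ⇒ E = |ρ|d/(2ε₀), independent of distance outside.
E = (1.36×10^-3)(0.0816)/(2·8.85×10^-12) = 6.27e6 N/C.

E ≈ 6.27×10^6 N/C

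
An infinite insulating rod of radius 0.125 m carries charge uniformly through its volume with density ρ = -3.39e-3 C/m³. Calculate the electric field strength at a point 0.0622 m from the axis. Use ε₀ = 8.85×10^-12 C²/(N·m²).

Take a coaxial cylindrical Gaussian surface of radius r = 0.0622 m and length L (r < R).
Enclosed charge per unit length: λ_enc = ρ·πr² = (-3.39e-3)π(0.0622)² = -4.12e-5 C/m.
Applying ∮E·dA = Q_enc/ε₀ with the end caps contributing no flux:
E = |λ_enc|/(2πε₀r) = (4.12×10^-5)/(2π·8.85×10^-12·0.0622) = 1.19×10^7 N/C.

|E| ≈ 1.19×10^7 N/C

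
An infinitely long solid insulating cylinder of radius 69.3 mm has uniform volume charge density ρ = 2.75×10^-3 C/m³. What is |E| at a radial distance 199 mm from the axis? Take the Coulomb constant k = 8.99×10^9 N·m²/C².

Coaxial Gaussian cylinder, radius r = 199 mm, length L (r > 69.3 mm, full cross-section enclosed).
λ_enc = ρ·πR² = (2.75e-3)π(0.0693)² = 4.149e-5 C/m.
Gauss's law: E·2πrL = λ_enc L/ε₀.
E = 2k|λ_enc|/r = 2(8.99×10^9)(4.149×10^-5)/(0.199) = 3.75×10^6 N/C.

|E| = 3.75×10^6 V/m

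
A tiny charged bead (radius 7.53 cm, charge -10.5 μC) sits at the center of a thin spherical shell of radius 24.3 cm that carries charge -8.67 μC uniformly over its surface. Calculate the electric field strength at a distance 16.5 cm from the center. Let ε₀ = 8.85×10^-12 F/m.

3.47×10^6 N/C

Use a concentric Gaussian sphere at r = 16.5 cm (between the bodies, 7.53 cm < r < 24.3 cm).
The shell at 24.3 cm lies outside the Gaussian surface, so Q_enc = -10.5 μC = -1.05×10^-5 C.
Gauss's law: E·4πr² = Q_enc/ε₀.
E = |Q_enc|/(4πε₀r²) = (1.05×10^-5)/(4π·8.85×10^-12·(0.165)²) = 3.47×10^6 N/C.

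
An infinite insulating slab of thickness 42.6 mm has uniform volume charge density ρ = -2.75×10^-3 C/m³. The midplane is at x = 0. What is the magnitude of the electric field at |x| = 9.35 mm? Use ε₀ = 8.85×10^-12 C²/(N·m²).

By symmetry E is perpendicular to the slab. A Gaussian pillbox from −9.35 mm to +9.35 mm (face area A) lies entirely within the slab.
Q_enc = ρ·(2x)·A and flux = 2EA, so 2EA = 2ρxA/ε₀ ⇒ E = |ρ|x/ε₀.
E = (2.75×10^-3)(0.00935)/(8.85×10^-12) = 2.91×10^6 N/C.

|E| ≈ 2.91×10^6 V/m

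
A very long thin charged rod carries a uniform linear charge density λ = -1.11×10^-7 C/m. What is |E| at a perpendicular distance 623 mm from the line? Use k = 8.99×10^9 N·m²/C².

Choose a coaxial cylinder of radius r = 623 mm (arbitrary length L) as the Gaussian surface.
Q_enc = λL, so λ_enc = -1.11e-7 C/m.
By Gauss's law (flux through the curved wall only), E·2πrL = λ_enc L/ε₀.
E = 2k|λ_enc|/r = 2(8.99×10^9)(1.11e-7)/(0.623) = 3.20×10^3 N/C.

E ≈ 3.20e3 N/C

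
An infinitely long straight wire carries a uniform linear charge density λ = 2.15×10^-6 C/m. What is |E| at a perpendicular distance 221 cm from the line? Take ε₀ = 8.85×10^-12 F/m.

1.75×10^4 V/m

Take a coaxial cylindrical Gaussian surface of radius r = 221 cm and length L.
Q_enc = λL, so λ_enc = 2.15×10^-6 C/m.
By Gauss's law (flux through the curved wall only), E·2πrL = λ_enc L/ε₀.
E = |λ_enc|/(2πε₀r) = (2.15×10^-6)/(2π·8.85×10^-12·2.21) = 1.75×10^4 N/C.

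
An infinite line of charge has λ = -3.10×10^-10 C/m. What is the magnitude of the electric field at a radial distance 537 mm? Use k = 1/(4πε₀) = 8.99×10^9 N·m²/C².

Coaxial Gaussian cylinder, radius r = 537 mm, length L.
Q_enc = λL, so λ_enc = -3.10×10^-10 C/m.
Since E is radial and uniform over the curved surface, Φ = E·2πrL = Q_enc/ε₀ = λ_enc L/ε₀.
E = 2k|λ_enc|/r = 2(8.99×10^9)(3.10×10^-10)/(0.537) = 10.4 N/C.

E = 10.4 N/C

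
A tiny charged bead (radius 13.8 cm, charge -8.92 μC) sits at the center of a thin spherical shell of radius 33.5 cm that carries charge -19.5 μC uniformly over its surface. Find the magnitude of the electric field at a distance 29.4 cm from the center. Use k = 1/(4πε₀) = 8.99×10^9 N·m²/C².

9.28e5 N/C

Symmetry ⇒ E = E(r) r̂. Gaussian sphere of radius r = 29.4 cm (between the bodies, 13.8 cm < r < 33.5 cm).
Only the inner charge is enclosed; the outer shell contributes nothing inside itself. Q_enc = -8.92 μC = -8.92×10^-6 C.
Applying ∮E·dA = Q_enc/ε₀ with Φ = E(4πr²):
E = k|Q_enc|/r² = (8.99×10^9)(8.92e-6)/(0.294)² = 9.28×10^5 N/C.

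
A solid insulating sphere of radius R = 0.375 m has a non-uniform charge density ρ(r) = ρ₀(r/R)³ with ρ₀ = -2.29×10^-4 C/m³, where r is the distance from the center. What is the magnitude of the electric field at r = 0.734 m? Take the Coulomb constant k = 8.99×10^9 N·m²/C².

E ≈ 4.22×10^5 V/m

Use a concentric Gaussian sphere at r = 0.734 m (r > R, all charge enclosed).
Q_enc = 4π ∫₀^R ρ₀(r'/R)^3 r'² dr' = 4πρ₀R³/6 = -2.529e-5 C.
Since E is radial and uniform over the Gaussian sphere, Φ = E·4πr² = Q_enc/ε₀.
E = k|Q_enc|/r² = (8.99×10^9)(2.529×10^-5)/(0.734)² = 4.22×10^5 N/C.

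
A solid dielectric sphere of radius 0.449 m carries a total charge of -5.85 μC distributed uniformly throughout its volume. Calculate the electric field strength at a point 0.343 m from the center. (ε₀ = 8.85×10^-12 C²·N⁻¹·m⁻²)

|E| = 1.99×10^5 N/C

By spherical symmetry E is radial; choose a Gaussian sphere of radius r = 0.343 m (r < R).
For a uniform sphere the enclosed fraction is (r/R)³, so Q_enc = (-5.85 μC)(0.343/0.449)³ = -2.608×10^-6 C.
Since E is radial and uniform over the Gaussian sphere, Φ = E·4πr² = Q_enc/ε₀.
E = |Q_enc|/(4πε₀r²) = (2.608e-6)/(4π·8.85×10^-12·(0.343)²) = 1.99×10^5 N/C.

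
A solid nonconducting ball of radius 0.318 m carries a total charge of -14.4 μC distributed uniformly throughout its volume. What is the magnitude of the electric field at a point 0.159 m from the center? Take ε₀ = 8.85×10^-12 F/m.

Symmetry ⇒ E = E(r) r̂. Gaussian sphere of radius r = 0.159 m (r < R).
For a uniform sphere the enclosed fraction is (r/R)³, so Q_enc = (-14.4 μC)(0.159/0.318)³ = -1.80e-6 C.
Applying ∮E·dA = Q_enc/ε₀ with Φ = E(4πr²):
E = |Q_enc|/(4πε₀r²) = (1.80×10^-6)/(4π·8.85×10^-12·(0.159)²) = 6.40×10^5 N/C.

E ≈ 6.40e5 V/m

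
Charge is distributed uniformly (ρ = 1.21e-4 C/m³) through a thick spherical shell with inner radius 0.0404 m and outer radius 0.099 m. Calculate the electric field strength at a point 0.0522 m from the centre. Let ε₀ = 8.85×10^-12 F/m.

E ≈ 1.28×10^5 V/m

Use a concentric Gaussian sphere at r = 0.0522 m (within the shell material, 0.0404 m < r < 0.099 m).
Enclosed charge is the volume from a to r: Q_enc = (4π/3)ρ(r³ − a³) = 3.867×10^-8 C.
Since E is radial and uniform over the Gaussian sphere, Φ = E·4πr² = Q_enc/ε₀.
E = |Q_enc|/(4πε₀r²) = (3.867e-8)/(4π·8.85×10^-12·(0.0522)²) = 1.28×10^5 N/C.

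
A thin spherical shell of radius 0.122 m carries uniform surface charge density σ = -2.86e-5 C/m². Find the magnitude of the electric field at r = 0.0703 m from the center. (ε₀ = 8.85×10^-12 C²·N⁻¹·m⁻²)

E = 0

Use a concentric Gaussian sphere at r = 0.0703 m (inside the shell, r < 0.122 m).
All the charge is outside the Gaussian surface: Q_enc = 0, hence E = 0 everywhere inside the shell.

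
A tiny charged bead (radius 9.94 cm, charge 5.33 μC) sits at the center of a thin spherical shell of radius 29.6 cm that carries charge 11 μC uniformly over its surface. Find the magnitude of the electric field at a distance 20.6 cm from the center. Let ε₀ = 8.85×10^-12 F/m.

By spherical symmetry E is radial; choose a Gaussian sphere of radius r = 20.6 cm (between the bodies, 9.94 cm < r < 29.6 cm).
Only the inner charge is enclosed; the outer shell contributes nothing inside itself. Q_enc = 5.33 μC = 5.33×10^-6 C.
Gauss's law: E·4πr² = Q_enc/ε₀.
E = |Q_enc|/(4πε₀r²) = (5.33×10^-6)/(4π·8.85×10^-12·(0.206)²) = 1.13e6 N/C.

1.13×10^6 N/C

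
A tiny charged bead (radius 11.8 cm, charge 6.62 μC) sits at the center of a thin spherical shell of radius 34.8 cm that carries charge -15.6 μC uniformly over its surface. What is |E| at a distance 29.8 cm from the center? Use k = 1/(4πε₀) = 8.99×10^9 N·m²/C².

Use a concentric Gaussian sphere at r = 29.8 cm (between the bodies, 11.8 cm < r < 34.8 cm).
The shell at 34.8 cm lies outside the Gaussian surface, so Q_enc = 6.62 μC = 6.62×10^-6 C.
Gauss's law: E·4πr² = Q_enc/ε₀.
E = k|Q_enc|/r² = (8.99×10^9)(6.62e-6)/(0.298)² = 6.70×10^5 N/C.

E = 6.70×10^5 N/C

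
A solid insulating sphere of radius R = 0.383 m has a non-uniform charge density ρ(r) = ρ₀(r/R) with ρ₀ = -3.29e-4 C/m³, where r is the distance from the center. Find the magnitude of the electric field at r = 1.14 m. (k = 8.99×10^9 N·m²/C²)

|E| = 4.02e5 V/m

Symmetry ⇒ E = E(r) r̂. Gaussian sphere of radius r = 1.14 m (r > R, all charge enclosed).
Q_enc = 4π ∫₀^R ρ₀(r'/R)^1 r'² dr' = 4πρ₀R³/4 = -5.807e-5 C.
By Gauss's law, ∮E·dA = E·4πr² = Q_enc/ε₀.
E = k|Q_enc|/r² = (8.99×10^9)(5.807e-5)/(1.14)² = 4.02e5 N/C.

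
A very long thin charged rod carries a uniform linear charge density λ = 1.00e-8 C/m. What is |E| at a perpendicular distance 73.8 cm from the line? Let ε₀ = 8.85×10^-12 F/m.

Choose a coaxial cylinder of radius r = 73.8 cm (arbitrary length L) as the Gaussian surface.
Q_enc = λL, so λ_enc = 1.00e-8 C/m.
Since E is radial and uniform over the curved surface, Φ = E·2πrL = Q_enc/ε₀ = λ_enc L/ε₀.
E = |λ_enc|/(2πε₀r) = (1.00×10^-8)/(2π·8.85×10^-12·0.738) = 244 N/C.

E ≈ 244 N/C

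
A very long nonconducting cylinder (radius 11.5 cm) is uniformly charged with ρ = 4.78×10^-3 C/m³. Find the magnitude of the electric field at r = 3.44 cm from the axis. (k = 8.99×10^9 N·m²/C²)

E = 9.29×10^6 N/C

Coaxial Gaussian cylinder, radius r = 3.44 cm, length L (r < R).
Enclosed charge per unit length: λ_enc = ρ·πr² = (4.78×10^-3)π(0.0344)² = 1.777×10^-5 C/m.
Gauss's law: E·2πrL = λ_enc L/ε₀.
E = 2k|λ_enc|/r = 2(8.99×10^9)(1.777e-5)/(0.0344) = 9.29×10^6 N/C.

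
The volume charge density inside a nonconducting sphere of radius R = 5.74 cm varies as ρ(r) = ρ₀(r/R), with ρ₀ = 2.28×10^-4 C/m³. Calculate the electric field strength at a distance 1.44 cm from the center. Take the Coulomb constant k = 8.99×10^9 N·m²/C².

Symmetry ⇒ E = E(r) r̂. Gaussian sphere of radius r = 1.44 cm (r < R).
Integrate the density: Q_enc = 4π ∫₀^r ρ₀(r'/R)^1 r'² dr' = 4πρ₀ r^4/(4·R) = 5.366×10^-10 C.
Since E is radial and uniform over the Gaussian sphere, Φ = E·4πr² = Q_enc/ε₀.
E = k|Q_enc|/r² = (8.99×10^9)(5.366×10^-10)/(0.0144)² = 2.33e4 N/C.

2.33e4 N/C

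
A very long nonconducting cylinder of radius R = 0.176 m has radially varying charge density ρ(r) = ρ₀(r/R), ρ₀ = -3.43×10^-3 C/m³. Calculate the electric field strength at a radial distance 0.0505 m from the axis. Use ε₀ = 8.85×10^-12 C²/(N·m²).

E = 1.87e6 N/C

Choose a coaxial cylinder of radius r = 0.0505 m (arbitrary length L) as the Gaussian surface (r < R).
Integrating ρ over the cross-section to radius r: λ_enc = (2πρ₀/R) ∫₀^r r'^2 dr' = 2πρ₀ r^3/(3·R) = -5.257×10^-6 C/m.
By Gauss's law (flux through the curved wall only), E·2πrL = λ_enc L/ε₀.
E = |λ_enc|/(2πε₀r) = (5.257×10^-6)/(2π·8.85×10^-12·0.0505) = 1.87e6 N/C.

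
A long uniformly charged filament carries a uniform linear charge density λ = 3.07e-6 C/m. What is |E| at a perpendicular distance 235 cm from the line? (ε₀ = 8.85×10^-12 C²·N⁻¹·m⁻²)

Choose a coaxial cylinder of radius r = 235 cm (arbitrary length L) as the Gaussian surface.
Q_enc = λL, so λ_enc = 3.07e-6 C/m.
Applying ∮E·dA = Q_enc/ε₀ with the end caps contributing no flux:
E = |λ_enc|/(2πε₀r) = (3.07e-6)/(2π·8.85×10^-12·2.35) = 2.35×10^4 N/C.

|E| = 2.35×10^4 N/C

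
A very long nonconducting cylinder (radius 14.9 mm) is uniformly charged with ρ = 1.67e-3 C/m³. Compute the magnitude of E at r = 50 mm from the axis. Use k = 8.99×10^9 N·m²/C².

Choose a coaxial cylinder of radius r = 50 mm (arbitrary length L) as the Gaussian surface (r > 14.9 mm, full cross-section enclosed).
λ_enc = ρ·πR² = (1.67×10^-3)π(0.0149)² = 1.165e-6 C/m.
By Gauss's law (flux through the curved wall only), E·2πrL = λ_enc L/ε₀.
E = 2k|λ_enc|/r = 2(8.99×10^9)(1.165×10^-6)/(0.05) = 4.19e5 N/C.

|E| = 4.19×10^5 N/C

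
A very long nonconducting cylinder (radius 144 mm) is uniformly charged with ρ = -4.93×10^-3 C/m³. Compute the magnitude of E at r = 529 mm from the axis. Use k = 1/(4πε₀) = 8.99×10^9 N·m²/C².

|E| = 1.09e7 V/m

By cylindrical symmetry E is radial; use a coaxial Gaussian cylinder of radius 529 mm and length L (r > 144 mm, full cross-section enclosed).
λ_enc = ρ·πR² = (-4.93×10^-3)π(0.144)² = -3.212e-4 C/m.
Since E is radial and uniform over the curved surface, Φ = E·2πrL = Q_enc/ε₀ = λ_enc L/ε₀.
E = 2k|λ_enc|/r = 2(8.99×10^9)(3.212×10^-4)/(0.529) = 1.09e7 N/C.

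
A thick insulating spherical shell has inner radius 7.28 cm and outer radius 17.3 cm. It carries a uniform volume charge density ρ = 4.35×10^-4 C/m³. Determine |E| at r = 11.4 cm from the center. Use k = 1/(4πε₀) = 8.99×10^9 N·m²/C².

By spherical symmetry E is radial; choose a Gaussian sphere of radius r = 11.4 cm (within the shell material, 7.28 cm < r < 17.3 cm).
Only the shell between 7.28 cm and r is enclosed: Q_enc = ρ·(4π/3)(r³ − a³) = (4.35e-4)·(4π/3)·((0.114)³ − (0.0728)³) = 1.997×10^-6 C.
Applying ∮E·dA = Q_enc/ε₀ with Φ = E(4πr²):
E = k|Q_enc|/r² = (8.99×10^9)(1.997×10^-6)/(0.114)² = 1.38e6 N/C.

E ≈ 1.38e6 V/m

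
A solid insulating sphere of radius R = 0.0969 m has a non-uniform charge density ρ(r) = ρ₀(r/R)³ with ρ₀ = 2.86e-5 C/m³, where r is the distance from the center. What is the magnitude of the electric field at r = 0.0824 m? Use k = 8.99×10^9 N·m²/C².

|E| ≈ 2.73e4 N/C

Use a concentric Gaussian sphere at r = 0.0824 m (r < R).
Integrate the density: Q_enc = 4π ∫₀^r ρ₀(r'/R)^3 r'² dr' = 4πρ₀ r^6/(6·R³) = 2.061×10^-8 C.
Applying ∮E·dA = Q_enc/ε₀ with Φ = E(4πr²):
E = k|Q_enc|/r² = (8.99×10^9)(2.061×10^-8)/(0.0824)² = 2.73×10^4 N/C.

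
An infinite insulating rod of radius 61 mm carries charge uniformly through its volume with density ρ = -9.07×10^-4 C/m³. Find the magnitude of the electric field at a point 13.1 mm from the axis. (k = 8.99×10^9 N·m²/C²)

Choose a coaxial cylinder of radius r = 13.1 mm (arbitrary length L) as the Gaussian surface (r < R).
Enclosed charge per unit length: λ_enc = ρ·πr² = (-9.07×10^-4)π(0.0131)² = -4.89×10^-7 C/m.
Since E is radial and uniform over the curved surface, Φ = E·2πrL = Q_enc/ε₀ = λ_enc L/ε₀.
E = 2k|λ_enc|/r = 2(8.99×10^9)(4.89×10^-7)/(0.0131) = 6.71e5 N/C.

E = 6.71e5 N/C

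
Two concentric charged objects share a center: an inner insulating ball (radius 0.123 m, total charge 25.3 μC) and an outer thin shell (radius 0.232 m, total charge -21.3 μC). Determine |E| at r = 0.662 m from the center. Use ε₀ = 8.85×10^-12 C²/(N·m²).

8.21×10^4 N/C

By spherical symmetry E is radial; choose a Gaussian sphere of radius r = 0.662 m (r > 0.232 m, enclosing both).
Q_enc = (25.3 μC) + (-21.3 μC) = 4.00e-6 C.
Since E is radial and uniform over the Gaussian sphere, Φ = E·4πr² = Q_enc/ε₀.
E = |Q_enc|/(4πε₀r²) = (4.00×10^-6)/(4π·8.85×10^-12·(0.662)²) = 8.21e4 N/C.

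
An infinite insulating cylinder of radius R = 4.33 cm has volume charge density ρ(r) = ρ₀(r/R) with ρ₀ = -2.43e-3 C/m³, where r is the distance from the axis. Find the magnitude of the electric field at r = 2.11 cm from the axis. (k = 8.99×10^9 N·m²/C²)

Take a coaxial cylindrical Gaussian surface of radius r = 2.11 cm and length L (r < R).
Integrating ρ over the cross-section to radius r: λ_enc = (2πρ₀/R) ∫₀^r r'^2 dr' = 2πρ₀ r^3/(3·R) = -1.104×10^-6 C/m.
Applying ∮E·dA = Q_enc/ε₀ with the end caps contributing no flux:
E = 2k|λ_enc|/r = 2(8.99×10^9)(1.104×10^-6)/(0.0211) = 9.41×10^5 N/C.

|E| = 9.41e5 V/m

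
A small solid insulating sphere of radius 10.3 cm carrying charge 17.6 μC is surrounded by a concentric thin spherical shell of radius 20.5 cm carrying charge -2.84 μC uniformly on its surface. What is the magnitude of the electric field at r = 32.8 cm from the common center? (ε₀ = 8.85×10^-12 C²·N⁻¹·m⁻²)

|E| = 1.23×10^6 N/C

Take a concentric spherical Gaussian surface of radius r = 32.8 cm (r > 20.5 cm, enclosing both).
Q_enc = (17.6 μC) + (-2.84 μC) = 1.476e-5 C.
Gauss's law: E·4πr² = Q_enc/ε₀.
E = |Q_enc|/(4πε₀r²) = (1.476×10^-5)/(4π·8.85×10^-12·(0.328)²) = 1.23×10^6 N/C.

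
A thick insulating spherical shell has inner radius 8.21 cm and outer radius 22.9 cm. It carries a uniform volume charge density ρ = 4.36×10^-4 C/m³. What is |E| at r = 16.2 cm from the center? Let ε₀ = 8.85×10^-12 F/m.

By spherical symmetry E is radial; choose a Gaussian sphere of radius r = 16.2 cm (within the shell material, 8.21 cm < r < 22.9 cm).
Only the shell between 8.21 cm and r is enclosed: Q_enc = ρ·(4π/3)(r³ − a³) = (4.36×10^-4)·(4π/3)·((0.162)³ − (0.0821)³) = 6.754×10^-6 C.
Gauss's law: E·4πr² = Q_enc/ε₀.
E = |Q_enc|/(4πε₀r²) = (6.754×10^-6)/(4π·8.85×10^-12·(0.162)²) = 2.31×10^6 N/C.

|E| = 2.31×10^6 V/m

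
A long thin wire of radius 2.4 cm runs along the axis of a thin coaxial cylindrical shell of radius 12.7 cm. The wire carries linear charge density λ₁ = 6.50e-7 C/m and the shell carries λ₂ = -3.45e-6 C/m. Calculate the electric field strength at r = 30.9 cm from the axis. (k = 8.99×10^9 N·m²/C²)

E ≈ 1.63×10^5 N/C

By cylindrical symmetry E is radial; use a coaxial Gaussian cylinder of radius 30.9 cm and length L (r > 12.7 cm, enclosing both).
λ_enc = λ₁ + λ₂ = (6.50×10^-7) + (-3.45e-6) = -2.80e-6 C/m.
By Gauss's law (flux through the curved wall only), E·2πrL = λ_enc L/ε₀.
E = 2k|λ_enc|/r = 2(8.99×10^9)(2.80×10^-6)/(0.309) = 1.63×10^5 N/C.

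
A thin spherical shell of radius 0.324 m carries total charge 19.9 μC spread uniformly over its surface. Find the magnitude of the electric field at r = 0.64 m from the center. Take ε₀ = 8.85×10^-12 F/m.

Symmetry ⇒ E = E(r) r̂. Gaussian sphere of radius r = 0.64 m (r > 0.324 m).
The entire shell is enclosed: Q_enc = 1.99e-5 C.
By Gauss's law, ∮E·dA = E·4πr² = Q_enc/ε₀.
E = |Q_enc|/(4πε₀r²) = (1.99×10^-5)/(4π·8.85×10^-12·(0.64)²) = 4.37×10^5 N/C.

|E| ≈ 4.37×10^5 V/m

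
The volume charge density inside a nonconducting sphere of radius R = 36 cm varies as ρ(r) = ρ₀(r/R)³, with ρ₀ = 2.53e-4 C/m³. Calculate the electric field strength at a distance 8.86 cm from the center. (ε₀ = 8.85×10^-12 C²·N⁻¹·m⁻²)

|E| = 6.29×10^3 V/m

Take a concentric spherical Gaussian surface of radius r = 8.86 cm (r < R).
Q_enc = ∫₀^r ρ(r')·4πr'² dr' = (4πρ₀/R³) ∫₀^r r'^5 dr' = 4πρ₀ r^6/(6·R³) = 5.494×10^-9 C.
By Gauss's law, ∮E·dA = E·4πr² = Q_enc/ε₀.
E = |Q_enc|/(4πε₀r²) = (5.494×10^-9)/(4π·8.85×10^-12·(0.0886)²) = 6.29×10^3 N/C.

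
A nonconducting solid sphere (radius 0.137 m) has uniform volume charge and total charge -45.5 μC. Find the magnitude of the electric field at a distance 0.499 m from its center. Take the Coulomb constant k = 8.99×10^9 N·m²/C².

By spherical symmetry E is radial; choose a Gaussian sphere of radius r = 0.499 m (r > R, so the entire charge is enclosed).
Q_enc = -45.5 μC = -4.55e-5 C.
By Gauss's law, ∮E·dA = E·4πr² = Q_enc/ε₀.
E = k|Q_enc|/r² = (8.99×10^9)(4.55×10^-5)/(0.499)² = 1.64×10^6 N/C.

|E| = 1.64×10^6 V/m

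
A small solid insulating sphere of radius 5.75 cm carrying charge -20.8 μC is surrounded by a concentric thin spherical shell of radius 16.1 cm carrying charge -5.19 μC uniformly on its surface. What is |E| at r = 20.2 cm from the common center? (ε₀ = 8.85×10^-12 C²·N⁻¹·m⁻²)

|E| = 5.73e6 V/m

Take a concentric spherical Gaussian surface of radius r = 20.2 cm (r > 16.1 cm, enclosing both).
Q_enc = (-20.8 μC) + (-5.19 μC) = -2.599e-5 C.
By Gauss's law, ∮E·dA = E·4πr² = Q_enc/ε₀.
E = |Q_enc|/(4πε₀r²) = (2.599×10^-5)/(4π·8.85×10^-12·(0.202)²) = 5.73×10^6 N/C.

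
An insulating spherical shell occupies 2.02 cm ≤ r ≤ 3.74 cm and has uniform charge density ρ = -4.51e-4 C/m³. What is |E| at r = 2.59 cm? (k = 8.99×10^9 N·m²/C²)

|E| ≈ 2.31×10^5 V/m

Take a concentric spherical Gaussian surface of radius r = 2.59 cm (within the shell material, 2.02 cm < r < 3.74 cm).
Enclosed charge is the volume from a to r: Q_enc = (4π/3)ρ(r³ − a³) = -1.725×10^-8 C.
By Gauss's law, ∮E·dA = E·4πr² = Q_enc/ε₀.
E = k|Q_enc|/r² = (8.99×10^9)(1.725×10^-8)/(0.0259)² = 2.31e5 N/C.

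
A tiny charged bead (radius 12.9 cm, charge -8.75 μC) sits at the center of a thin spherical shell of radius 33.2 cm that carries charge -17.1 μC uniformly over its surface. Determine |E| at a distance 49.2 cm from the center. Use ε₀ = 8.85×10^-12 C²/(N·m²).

By spherical symmetry E is radial; choose a Gaussian sphere of radius r = 49.2 cm (r > 33.2 cm, enclosing both).
Q_enc = (-8.75 μC) + (-17.1 μC) = -2.585e-5 C.
By Gauss's law, ∮E·dA = E·4πr² = Q_enc/ε₀.
E = |Q_enc|/(4πε₀r²) = (2.585×10^-5)/(4π·8.85×10^-12·(0.492)²) = 9.60×10^5 N/C.

E ≈ 9.60×10^5 N/C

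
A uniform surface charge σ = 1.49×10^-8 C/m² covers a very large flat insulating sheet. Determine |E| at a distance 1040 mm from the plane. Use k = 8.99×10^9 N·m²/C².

E ≈ 842 N/C

By planar symmetry E is perpendicular to the sheet and uniform; use a Gaussian pillbox with flat faces of area A on each side of the sheet.
Flux Φ = 2EA and Q_enc = σA, so 2EA = σA/ε₀ ⇒ E = |σ|/(2ε₀), independent of distance.
E = 2πk|σ| = 2π(8.99×10^9)(1.49×10^-8) = 842 N/C.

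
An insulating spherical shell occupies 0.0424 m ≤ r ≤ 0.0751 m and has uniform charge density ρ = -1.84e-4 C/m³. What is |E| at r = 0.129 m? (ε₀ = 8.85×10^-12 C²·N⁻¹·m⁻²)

E ≈ 1.45e5 N/C

By spherical symmetry E is radial; choose a Gaussian sphere of radius r = 0.129 m (r > 0.0751 m, enclosing the whole shell).
Q_enc = ρ·(4π/3)(b³ − a³) = (-1.84×10^-4)·(4π/3)·((0.0751)³ − (0.0424)³) = -2.677×10^-7 C.
Gauss's law: E·4πr² = Q_enc/ε₀.
E = |Q_enc|/(4πε₀r²) = (2.677e-7)/(4π·8.85×10^-12·(0.129)²) = 1.45×10^5 N/C.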